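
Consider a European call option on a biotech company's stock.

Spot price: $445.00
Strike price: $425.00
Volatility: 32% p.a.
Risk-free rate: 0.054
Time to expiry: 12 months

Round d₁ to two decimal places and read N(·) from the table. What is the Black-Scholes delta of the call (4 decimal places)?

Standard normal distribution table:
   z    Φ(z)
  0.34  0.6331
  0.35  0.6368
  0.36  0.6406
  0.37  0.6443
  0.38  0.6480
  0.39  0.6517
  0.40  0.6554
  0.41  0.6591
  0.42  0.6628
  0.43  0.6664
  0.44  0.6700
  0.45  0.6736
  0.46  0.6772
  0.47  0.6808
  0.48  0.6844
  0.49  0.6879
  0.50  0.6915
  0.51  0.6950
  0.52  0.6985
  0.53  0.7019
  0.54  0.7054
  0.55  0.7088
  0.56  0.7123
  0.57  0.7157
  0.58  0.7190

σ√T = 0.32·√1 = 0.3200
d₁ = [ln(445/425) + (0.054 + 0.32²/2)·1] / 0.3200 = [0.0460 + 0.1052] / 0.3200 = 0.4725 → 0.47
N(d₁) = N(0.47) = 0.6808
Δ_call = N(d₁) = 0.6808

0.6808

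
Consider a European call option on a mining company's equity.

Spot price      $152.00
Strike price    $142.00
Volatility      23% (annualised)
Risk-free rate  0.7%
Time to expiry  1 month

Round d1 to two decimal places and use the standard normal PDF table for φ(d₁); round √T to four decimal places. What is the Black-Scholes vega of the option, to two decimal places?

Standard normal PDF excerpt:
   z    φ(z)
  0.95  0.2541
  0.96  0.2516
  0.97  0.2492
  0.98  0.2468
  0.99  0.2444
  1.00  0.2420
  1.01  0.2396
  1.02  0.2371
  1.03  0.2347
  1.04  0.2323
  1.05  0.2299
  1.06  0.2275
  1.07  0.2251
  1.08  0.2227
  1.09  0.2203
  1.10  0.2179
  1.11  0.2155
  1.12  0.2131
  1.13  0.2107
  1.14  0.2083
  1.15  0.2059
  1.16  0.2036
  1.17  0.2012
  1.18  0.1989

9.88

σ√T = 0.23·√0.08333 = 0.0664
ln(S/K) + (r + σ²/2)T = ln(152/142) + (0.007 + 0.23²/2)·0.08333 = 0.0681 + 0.0028 = 0.0708
d₁ = 0.0708 / 0.0664 = 1.0670 ⇒ 1.07
√T = √0.08333 = 0.2887
φ(d₁) = φ(1.07) = 0.2251
vega = S·φ(d₁)·√T = 152·0.2251·0.2887 = 9.8779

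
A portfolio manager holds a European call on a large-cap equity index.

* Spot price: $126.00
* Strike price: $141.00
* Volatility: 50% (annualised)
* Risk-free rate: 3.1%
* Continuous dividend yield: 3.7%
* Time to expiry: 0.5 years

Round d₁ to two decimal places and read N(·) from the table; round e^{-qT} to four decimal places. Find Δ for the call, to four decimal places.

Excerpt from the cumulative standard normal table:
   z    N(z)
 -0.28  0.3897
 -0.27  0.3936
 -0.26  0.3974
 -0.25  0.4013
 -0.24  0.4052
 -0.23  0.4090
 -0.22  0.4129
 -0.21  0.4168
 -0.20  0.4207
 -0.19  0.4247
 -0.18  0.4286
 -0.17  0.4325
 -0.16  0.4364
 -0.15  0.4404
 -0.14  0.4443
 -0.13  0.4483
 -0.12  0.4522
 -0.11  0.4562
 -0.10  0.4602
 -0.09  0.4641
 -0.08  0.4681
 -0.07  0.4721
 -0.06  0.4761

0.4323

σ√T = 0.5 × 0.7071 = 0.3536
d₁ = [ln(126/141) + (0.031 − 0.037 + ½·0.5²)·0.5] / (σ√T) = (-0.1125 + 0.0595) / 0.3536 = -0.1498 → -0.15
N(d₁) = N(-0.15) = 0.4404
Δ_call = exp(−qT)·N(d₁) = 0.9817·0.4404 = 0.4323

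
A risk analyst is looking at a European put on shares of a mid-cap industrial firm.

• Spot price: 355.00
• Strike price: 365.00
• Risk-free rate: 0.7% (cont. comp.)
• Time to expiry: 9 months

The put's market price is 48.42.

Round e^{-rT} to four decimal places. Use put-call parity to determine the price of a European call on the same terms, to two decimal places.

e^(−rT) = e^(−0.007·0.75) = 0.9948
Put-call parity: C − P = S − K·e^(−rT) = 355 − 365·0.9948 = 355 − 363.1020 = -8.1020
C = P + (C − P) = 48.42 + (-8.1020) = 40.3180

40.32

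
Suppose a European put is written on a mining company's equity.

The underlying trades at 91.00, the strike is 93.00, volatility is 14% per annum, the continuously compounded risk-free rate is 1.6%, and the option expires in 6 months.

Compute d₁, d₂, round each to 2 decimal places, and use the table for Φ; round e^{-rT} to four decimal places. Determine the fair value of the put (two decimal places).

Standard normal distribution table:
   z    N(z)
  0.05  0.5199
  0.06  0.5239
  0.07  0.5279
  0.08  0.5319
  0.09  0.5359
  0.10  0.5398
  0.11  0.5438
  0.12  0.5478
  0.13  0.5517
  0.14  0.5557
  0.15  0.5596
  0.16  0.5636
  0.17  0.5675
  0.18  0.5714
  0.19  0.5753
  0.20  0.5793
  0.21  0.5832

σ√T = 0.14 × 0.7071 = 0.0990
d₁ = [ln(91/93) + (0.016 + 0.14²/2)·0.5] / 0.0990 = [-0.0217 + 0.0129] / 0.0990 = -0.0893 → -0.09
d₂ = d₁ − σ√T = -0.0893 − 0.0990 = -0.1883 → -0.19
exp(−rT) = exp(−0.016·0.5) = 0.9920
N(−d₂) = N(0.19) = 0.5753;  N(−d₁) = N(0.09) = 0.5359
P = 93·0.9920·0.5753 − 91·0.5359 = 53.0749 − 48.7669 = 4.3080

4.31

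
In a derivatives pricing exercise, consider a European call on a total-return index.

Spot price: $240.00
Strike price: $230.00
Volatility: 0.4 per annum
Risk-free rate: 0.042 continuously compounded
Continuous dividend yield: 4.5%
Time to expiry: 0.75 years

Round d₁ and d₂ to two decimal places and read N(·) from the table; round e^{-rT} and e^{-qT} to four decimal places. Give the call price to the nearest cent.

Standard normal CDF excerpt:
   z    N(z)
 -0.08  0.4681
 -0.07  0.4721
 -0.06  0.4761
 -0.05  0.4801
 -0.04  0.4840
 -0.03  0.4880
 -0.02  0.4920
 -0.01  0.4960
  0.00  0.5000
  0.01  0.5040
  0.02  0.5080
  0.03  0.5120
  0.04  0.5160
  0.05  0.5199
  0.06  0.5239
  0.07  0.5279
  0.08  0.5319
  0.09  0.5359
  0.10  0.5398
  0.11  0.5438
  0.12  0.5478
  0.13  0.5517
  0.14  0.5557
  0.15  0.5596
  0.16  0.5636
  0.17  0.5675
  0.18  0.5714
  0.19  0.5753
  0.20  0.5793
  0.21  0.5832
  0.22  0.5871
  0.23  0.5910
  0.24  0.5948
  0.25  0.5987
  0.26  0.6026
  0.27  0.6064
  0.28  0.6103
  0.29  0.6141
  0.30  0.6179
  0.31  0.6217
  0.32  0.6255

T = 0.75;  σ√T = 0.3464
d₁ = [ln(240/230) + (0.042 − 0.045 + 0.4²/2)·0.75] / 0.3464 = [0.0426 + 0.0578] / 0.3464 = 0.2896 ⇒ 0.29
d₂ = d₁ − σ√T = 0.2896 − 0.3464 = -0.0568 ⇒ -0.06
exp(−qT) = exp(−0.045·0.75) = 0.9668;  exp(−rT) = exp(−0.042·0.75) = 0.9690
N(d₁) = N(0.29) = 0.6141;  N(d₂) = N(-0.06) = 0.4761
C = 240·0.9668·0.6141 − 230·0.9690·0.4761 = 142.4909 − 106.1084 = 36.3824

$36.38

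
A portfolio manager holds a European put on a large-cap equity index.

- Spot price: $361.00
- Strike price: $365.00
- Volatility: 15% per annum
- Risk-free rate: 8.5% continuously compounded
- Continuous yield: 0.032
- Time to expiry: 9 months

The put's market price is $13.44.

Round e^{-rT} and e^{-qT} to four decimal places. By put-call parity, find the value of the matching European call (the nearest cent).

e^(−qT) = e^(−0.032·0.75) = 0.9763;  e^(−rT) = e^(−0.085·0.75) = 0.9382
Put-call parity: C − P = S·e^(−qT) − K·e^(−rT) = 361·0.9763 − 365·0.9382 = 352.4443 − 342.4430 = 10.0013
C = P + (C − P) = 13.44 + (10.0013) = 23.4413

$23.44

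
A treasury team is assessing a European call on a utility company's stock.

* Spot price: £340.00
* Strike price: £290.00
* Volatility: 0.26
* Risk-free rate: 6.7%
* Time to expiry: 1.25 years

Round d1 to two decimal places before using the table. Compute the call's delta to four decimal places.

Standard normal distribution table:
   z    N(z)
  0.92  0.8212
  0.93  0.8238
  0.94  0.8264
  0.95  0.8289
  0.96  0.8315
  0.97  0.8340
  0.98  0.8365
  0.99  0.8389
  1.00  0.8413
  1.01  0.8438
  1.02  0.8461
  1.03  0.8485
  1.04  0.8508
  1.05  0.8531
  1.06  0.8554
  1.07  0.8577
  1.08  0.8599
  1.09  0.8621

0.8365

σ√T = 0.26 × 1.1180 = 0.2907
d₁ = [ln(340/290) + (0.067 + ½·0.26²)·1.25] / (σ√T) = (0.1591 + 0.1260) / 0.2907 = 0.9807 ⇒ 0.98
N(d₁) = N(0.98) = 0.8365
Δ_call = N(d₁) = 0.8365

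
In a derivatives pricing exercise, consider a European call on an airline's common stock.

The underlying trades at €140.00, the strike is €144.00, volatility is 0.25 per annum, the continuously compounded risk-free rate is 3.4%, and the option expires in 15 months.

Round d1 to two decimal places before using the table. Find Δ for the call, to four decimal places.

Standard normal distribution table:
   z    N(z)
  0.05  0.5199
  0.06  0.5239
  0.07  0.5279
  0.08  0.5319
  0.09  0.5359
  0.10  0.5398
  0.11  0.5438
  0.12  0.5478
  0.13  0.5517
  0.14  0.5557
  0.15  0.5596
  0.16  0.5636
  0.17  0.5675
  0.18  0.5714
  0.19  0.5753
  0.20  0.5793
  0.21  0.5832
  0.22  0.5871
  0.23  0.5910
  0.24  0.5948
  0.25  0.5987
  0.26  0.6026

σ√T = 0.25 × 1.1180 = 0.2795
d₁ = [ln(140/144) + (0.034 + 0.25²/2)·1.25] / 0.2795 = [-0.0282 + 0.0816] / 0.2795 = 0.1910 → 0.19
N(d₁) = N(0.19) = 0.5753
Δ_call = N(d₁) = 0.5753

0.5753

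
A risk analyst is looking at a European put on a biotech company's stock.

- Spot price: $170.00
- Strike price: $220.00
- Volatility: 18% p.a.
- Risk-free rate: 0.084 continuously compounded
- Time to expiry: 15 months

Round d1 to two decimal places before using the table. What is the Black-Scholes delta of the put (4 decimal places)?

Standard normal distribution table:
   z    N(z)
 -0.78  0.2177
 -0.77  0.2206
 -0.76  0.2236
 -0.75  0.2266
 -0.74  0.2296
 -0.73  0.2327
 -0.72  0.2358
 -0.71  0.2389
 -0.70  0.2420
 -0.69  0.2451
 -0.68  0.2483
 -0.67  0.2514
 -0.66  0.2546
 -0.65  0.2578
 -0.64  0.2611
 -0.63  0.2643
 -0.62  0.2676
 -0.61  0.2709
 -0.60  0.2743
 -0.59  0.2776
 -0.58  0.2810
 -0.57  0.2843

-0.7454

σ√T = 0.18·√1.25 = 0.2012
d₁ = [ln(170/220) + (0.084 + ½·0.18²)·1.25] / (σ√T) = (-0.2578 + 0.1253) / 0.2012 = -0.6588 which rounds to -0.66
N(d₁) = N(-0.66) = 0.2546
Δ_put = N(d₁) − 1 = 0.2546 − 1 = -0.7454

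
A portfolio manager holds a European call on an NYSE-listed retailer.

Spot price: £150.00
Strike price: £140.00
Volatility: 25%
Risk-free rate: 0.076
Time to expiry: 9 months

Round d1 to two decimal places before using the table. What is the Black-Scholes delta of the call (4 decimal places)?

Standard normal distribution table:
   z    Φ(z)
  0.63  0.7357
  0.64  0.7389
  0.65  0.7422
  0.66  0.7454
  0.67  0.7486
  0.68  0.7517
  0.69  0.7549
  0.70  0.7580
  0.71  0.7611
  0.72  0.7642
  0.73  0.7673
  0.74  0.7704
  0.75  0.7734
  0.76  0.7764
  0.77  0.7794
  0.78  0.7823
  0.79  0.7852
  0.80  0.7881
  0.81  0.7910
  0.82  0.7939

0.7549

T = 0.75;  σ√T = 0.2165
d₁ = [ln(150/140) + (0.076 + 0.25²/2)·0.75] / 0.2165 = [0.0690 + 0.0804] / 0.2165 = 0.6902 ⇒ 0.69
N(d₁) = N(0.69) = 0.7549
Δ_call = N(d₁) = 0.7549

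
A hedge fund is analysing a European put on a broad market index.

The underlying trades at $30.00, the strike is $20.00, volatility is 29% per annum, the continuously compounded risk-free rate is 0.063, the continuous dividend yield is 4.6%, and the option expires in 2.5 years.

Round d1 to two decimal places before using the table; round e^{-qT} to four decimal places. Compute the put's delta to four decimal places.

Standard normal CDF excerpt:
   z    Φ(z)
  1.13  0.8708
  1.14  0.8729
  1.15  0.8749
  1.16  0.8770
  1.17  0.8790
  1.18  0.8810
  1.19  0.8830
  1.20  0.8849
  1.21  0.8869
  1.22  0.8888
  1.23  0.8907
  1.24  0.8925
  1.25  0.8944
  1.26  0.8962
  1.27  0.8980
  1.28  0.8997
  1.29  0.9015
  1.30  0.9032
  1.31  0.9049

-0.1008

σ√T = 0.29·√2.5 = 0.4585
ln(S/K) + (r − q + σ²/2)T = ln(30/20) + (0.063 − 0.046 + 0.29²/2)·2.5 = 0.4055 + 0.1476 = 0.5531
d₁ = 0.5531 / 0.4585 = 1.2062 → 1.21
N(d₁) = N(1.21) = 0.8869
Δ_put = exp(−qT)·(N(d₁) − 1) = 0.8914·(0.8869 − 1) = -0.1008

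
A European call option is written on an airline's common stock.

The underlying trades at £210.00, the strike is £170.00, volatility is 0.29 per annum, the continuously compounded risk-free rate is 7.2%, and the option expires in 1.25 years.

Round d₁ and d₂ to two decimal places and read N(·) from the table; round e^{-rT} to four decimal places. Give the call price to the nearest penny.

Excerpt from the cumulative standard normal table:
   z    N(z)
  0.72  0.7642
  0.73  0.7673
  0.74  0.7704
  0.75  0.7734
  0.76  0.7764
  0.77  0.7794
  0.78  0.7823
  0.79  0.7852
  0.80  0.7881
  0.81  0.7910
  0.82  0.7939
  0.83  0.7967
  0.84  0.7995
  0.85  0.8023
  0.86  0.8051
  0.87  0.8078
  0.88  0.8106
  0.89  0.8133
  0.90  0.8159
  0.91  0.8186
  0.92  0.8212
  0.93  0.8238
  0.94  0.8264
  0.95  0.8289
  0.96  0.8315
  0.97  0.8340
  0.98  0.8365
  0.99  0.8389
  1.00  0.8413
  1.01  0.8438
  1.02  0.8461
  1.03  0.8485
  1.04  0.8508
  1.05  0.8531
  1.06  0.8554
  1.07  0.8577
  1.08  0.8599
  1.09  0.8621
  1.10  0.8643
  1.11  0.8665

£59.95

σ√T = 0.29·√1.25 = 0.3242
d₁ = [ln(210/170) + (0.072 + 0.29²/2)·1.25] / 0.3242 = [0.2113 + 0.1426] / 0.3242 = 1.0914 which rounds to 1.09
d₂ = d₁ − σ√T = 1.0914 − 0.3242 = 0.7672 which rounds to 0.77
e^(−rT) = e^(−0.072·1.25) = 0.9139
C = 210·N(1.09) − 170·0.9139·N(0.77) = 210·0.8621 − 170·0.9139·0.7794 = 181.0410 − 121.0899 = 59.9511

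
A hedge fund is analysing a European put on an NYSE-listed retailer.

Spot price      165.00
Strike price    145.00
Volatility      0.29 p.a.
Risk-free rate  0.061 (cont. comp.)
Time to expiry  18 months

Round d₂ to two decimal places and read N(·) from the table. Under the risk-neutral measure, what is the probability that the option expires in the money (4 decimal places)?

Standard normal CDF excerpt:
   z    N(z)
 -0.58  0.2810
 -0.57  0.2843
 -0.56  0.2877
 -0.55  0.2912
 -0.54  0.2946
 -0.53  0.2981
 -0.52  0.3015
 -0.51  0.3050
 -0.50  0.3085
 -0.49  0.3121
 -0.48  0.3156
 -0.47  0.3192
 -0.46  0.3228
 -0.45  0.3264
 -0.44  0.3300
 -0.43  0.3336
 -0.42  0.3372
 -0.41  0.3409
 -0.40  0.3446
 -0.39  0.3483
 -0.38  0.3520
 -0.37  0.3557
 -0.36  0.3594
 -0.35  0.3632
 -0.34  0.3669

σ√T = 0.29 × 1.2247 = 0.3552
d₁ = [ln(165/145) + (0.061 + 0.29²/2)·1.5] / 0.3552 = [0.1292 + 0.1546] / 0.3552 = 0.7990 which rounds to 0.80
d₂ = d₁ − σ√T = 0.7990 − 0.3552 = 0.4438 which rounds to 0.44
Risk-neutral Pr[S_T < K] = N(−d₂) = N(-0.44) = 0.3300

0.3300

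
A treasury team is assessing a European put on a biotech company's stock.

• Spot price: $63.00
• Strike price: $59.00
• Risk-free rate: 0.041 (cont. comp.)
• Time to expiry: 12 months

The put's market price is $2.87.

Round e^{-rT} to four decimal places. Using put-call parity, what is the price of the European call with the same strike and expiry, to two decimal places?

exp(−rT) = exp(−0.041·1) = 0.9598
Put-call parity: C − P = S − K·e^(−rT) = 63 − 59·0.9598 = 63 − 56.6282 = 6.3718
C = P + (C − P) = 2.87 + (6.3718) = 9.2418

$9.24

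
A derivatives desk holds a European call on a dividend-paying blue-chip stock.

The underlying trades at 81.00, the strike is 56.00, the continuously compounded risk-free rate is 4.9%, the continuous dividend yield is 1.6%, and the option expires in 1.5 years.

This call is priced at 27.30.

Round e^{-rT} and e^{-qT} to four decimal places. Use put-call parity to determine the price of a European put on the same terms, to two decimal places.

e^(−qT) = e^(−0.016·1.5) = 0.9763;  e^(−rT) = e^(−0.049·1.5) = 0.9291
Put-call parity: C − P = S·e^(−qT) − K·e^(−rT) = 81·0.9763 − 56·0.9291 = 79.0803 − 52.0296 = 27.0507
P = C − (C − P) = 27.30 − (27.0507) = 0.2493

0.25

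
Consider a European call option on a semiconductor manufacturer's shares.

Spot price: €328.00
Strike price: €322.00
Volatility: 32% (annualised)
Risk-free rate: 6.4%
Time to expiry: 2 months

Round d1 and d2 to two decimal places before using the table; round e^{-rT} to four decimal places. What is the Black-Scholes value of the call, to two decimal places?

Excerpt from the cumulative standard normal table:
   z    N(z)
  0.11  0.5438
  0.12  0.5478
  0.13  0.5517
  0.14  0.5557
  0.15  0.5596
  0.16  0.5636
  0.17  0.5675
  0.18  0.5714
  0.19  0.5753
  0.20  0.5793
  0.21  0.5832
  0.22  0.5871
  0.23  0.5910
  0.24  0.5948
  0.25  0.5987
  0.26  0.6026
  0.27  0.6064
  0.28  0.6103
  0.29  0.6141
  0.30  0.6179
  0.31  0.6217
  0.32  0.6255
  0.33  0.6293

€21.87

σ√T = 0.32·√0.1667 = 0.1306
ln(S/K) + (r + σ²/2)T = ln(328/322) + (0.064 + 0.32²/2)·0.1667 = 0.0185 + 0.0192 = 0.0377
d₁ = 0.0377 / 0.1306 = 0.2883 → 0.29
d₂ = d₁ − σ√T = 0.2883 − 0.1306 = 0.1577 → 0.16
exp(−rT) = exp(−0.064·0.1667) = 0.9894
C = 328·N(0.29) − 322·0.9894·N(0.16) = 328·0.6141 − 322·0.9894·0.5636 = 201.4248 − 179.5555 = 21.8693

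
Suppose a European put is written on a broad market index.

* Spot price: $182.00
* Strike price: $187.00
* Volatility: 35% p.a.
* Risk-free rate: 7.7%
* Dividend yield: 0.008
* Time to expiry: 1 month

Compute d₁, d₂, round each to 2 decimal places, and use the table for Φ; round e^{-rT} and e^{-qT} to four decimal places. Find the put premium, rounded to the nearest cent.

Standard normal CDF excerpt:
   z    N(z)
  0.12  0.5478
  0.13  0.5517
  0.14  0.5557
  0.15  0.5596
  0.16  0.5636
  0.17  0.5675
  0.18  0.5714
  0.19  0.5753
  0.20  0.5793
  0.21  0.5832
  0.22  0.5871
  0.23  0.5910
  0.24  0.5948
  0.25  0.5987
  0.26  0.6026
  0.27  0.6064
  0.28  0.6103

$9.46

σ√T = 0.35·√0.08333 = 0.1010
d₁ = [ln(182/187) + (0.077 − 0.008 + ½·0.35²)·0.08333] / (σ√T) = (-0.0271 + 0.0109) / 0.1010 = -0.1608 which rounds to -0.16
d₂ = -0.1608 − 0.1010 = -0.2618 which rounds to -0.26
exp(−qT) = exp(−0.008·0.08333) = 0.9993;  exp(−rT) = exp(−0.077·0.08333) = 0.9936
N(−d₂) = N(0.26) = 0.6026;  N(−d₁) = N(0.16) = 0.5636
P = 187·0.9936·0.6026 − 182·0.9993·0.5636 = 111.9650 − 102.5034 = 9.4616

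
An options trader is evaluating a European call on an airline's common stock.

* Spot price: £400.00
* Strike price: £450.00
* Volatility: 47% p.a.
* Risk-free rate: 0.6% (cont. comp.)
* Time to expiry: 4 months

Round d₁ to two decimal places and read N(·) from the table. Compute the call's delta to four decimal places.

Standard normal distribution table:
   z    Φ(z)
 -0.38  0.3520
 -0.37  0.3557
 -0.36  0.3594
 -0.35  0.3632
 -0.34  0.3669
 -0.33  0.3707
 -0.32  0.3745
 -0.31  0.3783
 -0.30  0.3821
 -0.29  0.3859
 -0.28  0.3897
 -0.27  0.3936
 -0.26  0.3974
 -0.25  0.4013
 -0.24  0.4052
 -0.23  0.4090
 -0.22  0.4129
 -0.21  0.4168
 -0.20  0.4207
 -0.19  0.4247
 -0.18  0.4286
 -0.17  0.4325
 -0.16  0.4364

σ√T = 0.47·√0.3333 = 0.2714
d₁ = [ln(400/450) + (0.006 + 0.47²/2)·0.3333] / 0.2714 = [-0.1178 + 0.0388] / 0.2714 = -0.2910 which rounds to -0.29
N(d₁) = N(-0.29) = 0.3859
Δ_call = N(d₁) = 0.3859

0.3859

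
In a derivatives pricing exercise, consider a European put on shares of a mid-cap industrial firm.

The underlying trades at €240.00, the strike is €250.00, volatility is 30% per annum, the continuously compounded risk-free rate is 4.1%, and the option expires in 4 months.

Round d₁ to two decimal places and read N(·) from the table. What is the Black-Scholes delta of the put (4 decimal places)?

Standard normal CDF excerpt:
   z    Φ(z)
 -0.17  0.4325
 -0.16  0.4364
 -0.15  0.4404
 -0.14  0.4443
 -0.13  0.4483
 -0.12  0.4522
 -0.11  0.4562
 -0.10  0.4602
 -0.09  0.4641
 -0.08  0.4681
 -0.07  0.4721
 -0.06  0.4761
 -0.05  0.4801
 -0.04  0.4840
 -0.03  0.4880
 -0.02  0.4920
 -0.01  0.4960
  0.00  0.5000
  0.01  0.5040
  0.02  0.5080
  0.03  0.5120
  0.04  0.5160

-0.5279

T = 0.3333;  σ√T = 0.1732
d₁ = [ln(240/250) + (0.041 + 0.3²/2)·0.3333] / 0.1732 = [-0.0408 + 0.0287] / 0.1732 = -0.0702 ⇒ -0.07
N(d₁) = N(-0.07) = 0.4721
Δ_put = N(d₁) − 1 = 0.4721 − 1 = -0.5279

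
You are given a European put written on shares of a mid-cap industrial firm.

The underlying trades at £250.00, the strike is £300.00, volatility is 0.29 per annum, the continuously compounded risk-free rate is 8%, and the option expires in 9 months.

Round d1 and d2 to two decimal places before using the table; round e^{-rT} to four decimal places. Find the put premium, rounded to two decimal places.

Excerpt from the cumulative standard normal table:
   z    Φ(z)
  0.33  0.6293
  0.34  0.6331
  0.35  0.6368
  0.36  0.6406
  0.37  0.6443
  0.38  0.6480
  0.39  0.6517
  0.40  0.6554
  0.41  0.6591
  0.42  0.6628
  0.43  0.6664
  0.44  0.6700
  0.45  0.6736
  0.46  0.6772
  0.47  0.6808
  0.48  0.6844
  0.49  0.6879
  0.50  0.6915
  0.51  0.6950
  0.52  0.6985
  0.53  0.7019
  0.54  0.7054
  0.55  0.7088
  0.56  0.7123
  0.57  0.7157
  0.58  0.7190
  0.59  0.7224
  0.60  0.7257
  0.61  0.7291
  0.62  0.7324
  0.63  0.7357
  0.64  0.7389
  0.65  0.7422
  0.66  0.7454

£45.85

σ√T = 0.29·√0.75 = 0.2511
ln(S/K) + (r + σ²/2)T = ln(250/300) + (0.08 + 0.29²/2)·0.75 = -0.1823 + 0.0915 = -0.0908
d₁ = -0.0908 / 0.2511 = -0.3615 ≈ -0.36
d₂ = d₁ − σ√T = -0.3615 − 0.2511 = -0.6126 ≈ -0.61
exp(−rT) = exp(−0.08·0.75) = 0.9418
N(−d₂) = N(0.61) = 0.7291;  N(−d₁) = N(0.36) = 0.6406
P = 300·0.9418·0.7291 − 250·0.6406 = 205.9999 − 160.1500 = 45.8499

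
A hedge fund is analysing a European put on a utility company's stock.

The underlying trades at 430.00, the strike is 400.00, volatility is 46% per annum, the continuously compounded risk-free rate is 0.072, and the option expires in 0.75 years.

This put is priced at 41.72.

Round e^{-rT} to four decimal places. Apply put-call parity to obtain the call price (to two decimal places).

92.76

e^(−rT) = e^(−0.072·0.75) = 0.9474
Put-call parity: C − P = S − K·e^(−rT) = 430 − 400·0.9474 = 430 − 378.9600 = 51.0400
C = P + (C − P) = 41.72 + (51.0400) = 92.7600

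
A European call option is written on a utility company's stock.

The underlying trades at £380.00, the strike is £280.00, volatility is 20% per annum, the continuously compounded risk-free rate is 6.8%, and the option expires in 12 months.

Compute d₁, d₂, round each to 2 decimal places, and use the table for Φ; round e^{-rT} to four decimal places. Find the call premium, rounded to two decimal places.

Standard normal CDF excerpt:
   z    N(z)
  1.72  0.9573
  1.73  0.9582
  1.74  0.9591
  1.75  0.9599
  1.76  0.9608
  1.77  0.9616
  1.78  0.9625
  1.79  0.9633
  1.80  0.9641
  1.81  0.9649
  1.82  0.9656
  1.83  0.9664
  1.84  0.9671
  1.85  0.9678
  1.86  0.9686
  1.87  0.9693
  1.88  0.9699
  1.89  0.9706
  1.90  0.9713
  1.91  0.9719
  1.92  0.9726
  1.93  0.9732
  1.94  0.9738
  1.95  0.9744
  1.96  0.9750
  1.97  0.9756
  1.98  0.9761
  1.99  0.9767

T = 1;  σ√T = 0.2000
d₁ = [ln(380/280) + (0.068 + 0.2²/2)·1] / 0.2000 = [0.3054 + 0.0880] / 0.2000 = 1.9669 → 1.97
d₂ = d₁ − σ√T = 1.9669 − 0.2000 = 1.7669 → 1.77
e^(−rT) = e^(−0.068·1) = 0.9343
N(d₁) = N(1.97) = 0.9756;  N(d₂) = N(1.77) = 0.9616
C = 380·0.9756 − 280·0.9343·0.9616 = 370.7280 − 251.5584 = 119.1696

£119.17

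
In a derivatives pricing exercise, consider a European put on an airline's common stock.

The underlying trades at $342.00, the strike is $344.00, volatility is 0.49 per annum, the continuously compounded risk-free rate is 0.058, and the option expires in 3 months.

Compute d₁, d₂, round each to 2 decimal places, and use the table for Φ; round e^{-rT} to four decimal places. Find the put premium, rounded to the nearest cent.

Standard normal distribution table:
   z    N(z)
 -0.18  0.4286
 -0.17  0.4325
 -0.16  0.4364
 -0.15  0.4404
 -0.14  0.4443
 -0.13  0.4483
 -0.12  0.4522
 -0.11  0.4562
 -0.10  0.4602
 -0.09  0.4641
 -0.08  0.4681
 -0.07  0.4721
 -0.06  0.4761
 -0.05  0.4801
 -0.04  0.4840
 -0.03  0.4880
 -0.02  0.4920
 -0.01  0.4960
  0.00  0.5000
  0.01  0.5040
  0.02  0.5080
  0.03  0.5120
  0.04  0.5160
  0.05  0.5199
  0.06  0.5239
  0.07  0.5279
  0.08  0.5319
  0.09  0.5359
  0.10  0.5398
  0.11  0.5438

$32.45

σ√T = 0.49·√0.25 = 0.2450
d₁ = [ln(342/344) + (0.058 + ½·0.49²)·0.25] / (σ√T) = (-0.0058 + 0.0445) / 0.2450 = 0.1579 ≈ 0.16
d₂ = 0.1579 − 0.2450 = -0.0871 ≈ -0.09
exp(−rT) = exp(−0.058·0.25) = 0.9856
P = 344·0.9856·N(0.09) − 342·N(-0.16) = 344·0.9856·0.5359 − 342·0.4364 = 181.6950 − 149.2488 = 32.4462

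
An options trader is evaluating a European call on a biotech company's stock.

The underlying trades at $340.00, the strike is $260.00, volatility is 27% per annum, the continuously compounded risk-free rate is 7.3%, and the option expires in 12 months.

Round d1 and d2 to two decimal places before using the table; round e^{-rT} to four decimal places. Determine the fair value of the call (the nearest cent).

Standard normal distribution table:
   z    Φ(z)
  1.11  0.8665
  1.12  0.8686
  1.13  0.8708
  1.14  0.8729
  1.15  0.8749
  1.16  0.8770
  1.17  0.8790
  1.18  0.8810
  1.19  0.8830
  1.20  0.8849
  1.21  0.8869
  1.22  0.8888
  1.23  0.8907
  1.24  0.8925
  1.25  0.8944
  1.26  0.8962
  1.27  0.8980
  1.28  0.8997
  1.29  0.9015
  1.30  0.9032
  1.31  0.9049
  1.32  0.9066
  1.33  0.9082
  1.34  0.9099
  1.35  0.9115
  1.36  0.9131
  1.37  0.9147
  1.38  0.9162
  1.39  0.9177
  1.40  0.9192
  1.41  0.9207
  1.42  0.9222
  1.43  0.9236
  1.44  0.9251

σ√T = 0.27·√1 = 0.2700
d₁ = [ln(340/260) + (0.073 + ½·0.27²)·1] / (σ√T) = (0.2683 + 0.1094) / 0.2700 = 1.3989 which rounds to 1.40
d₂ = 1.3989 − 0.2700 = 1.1289 which rounds to 1.13
exp(−rT) = exp(−0.073·1) = 0.9296
N(d₁) = N(1.40) = 0.9192;  N(d₂) = N(1.13) = 0.8708
C = 340·0.9192 − 260·0.9296·0.8708 = 312.5280 − 210.4689 = 102.0591

$102.06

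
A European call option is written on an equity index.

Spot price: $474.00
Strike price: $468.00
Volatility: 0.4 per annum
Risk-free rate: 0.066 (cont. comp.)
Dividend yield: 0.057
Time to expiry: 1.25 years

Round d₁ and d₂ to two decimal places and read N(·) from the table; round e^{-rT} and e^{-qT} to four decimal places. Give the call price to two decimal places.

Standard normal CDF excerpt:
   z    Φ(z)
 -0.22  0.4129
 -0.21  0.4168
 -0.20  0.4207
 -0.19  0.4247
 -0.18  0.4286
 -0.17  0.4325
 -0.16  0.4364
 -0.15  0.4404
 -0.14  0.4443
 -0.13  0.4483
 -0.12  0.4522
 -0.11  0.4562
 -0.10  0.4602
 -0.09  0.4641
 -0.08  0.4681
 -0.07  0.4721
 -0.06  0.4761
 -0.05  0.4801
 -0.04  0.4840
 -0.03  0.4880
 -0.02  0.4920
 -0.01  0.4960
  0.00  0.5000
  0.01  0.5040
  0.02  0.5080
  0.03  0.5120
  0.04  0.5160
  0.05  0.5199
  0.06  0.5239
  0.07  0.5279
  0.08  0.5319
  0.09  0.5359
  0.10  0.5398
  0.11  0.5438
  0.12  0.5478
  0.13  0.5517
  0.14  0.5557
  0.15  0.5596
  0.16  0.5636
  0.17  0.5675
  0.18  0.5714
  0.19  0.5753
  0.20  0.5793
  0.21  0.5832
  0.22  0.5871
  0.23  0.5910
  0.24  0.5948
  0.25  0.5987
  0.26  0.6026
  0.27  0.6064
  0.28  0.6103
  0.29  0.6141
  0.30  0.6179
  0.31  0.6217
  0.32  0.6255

σ√T = 0.4 × 1.1180 = 0.4472
d₁ = [ln(474/468) + (0.066 − 0.057 + 0.4²/2)·1.25] / 0.4472 = [0.0127 + 0.1113] / 0.4472 = 0.2772 ≈ 0.28
d₂ = d₁ − σ√T = 0.2772 − 0.4472 = -0.1700 ≈ -0.17
e^(−qT) = e^(−0.057·1.25) = 0.9312;  e^(−rT) = e^(−0.066·1.25) = 0.9208
N(d₁) = N(0.28) = 0.6103;  N(d₂) = N(-0.17) = 0.4325
C = 474·0.9312·0.6103 − 468·0.9208·0.4325 = 269.3796 − 186.3791 = 83.0005

$83.00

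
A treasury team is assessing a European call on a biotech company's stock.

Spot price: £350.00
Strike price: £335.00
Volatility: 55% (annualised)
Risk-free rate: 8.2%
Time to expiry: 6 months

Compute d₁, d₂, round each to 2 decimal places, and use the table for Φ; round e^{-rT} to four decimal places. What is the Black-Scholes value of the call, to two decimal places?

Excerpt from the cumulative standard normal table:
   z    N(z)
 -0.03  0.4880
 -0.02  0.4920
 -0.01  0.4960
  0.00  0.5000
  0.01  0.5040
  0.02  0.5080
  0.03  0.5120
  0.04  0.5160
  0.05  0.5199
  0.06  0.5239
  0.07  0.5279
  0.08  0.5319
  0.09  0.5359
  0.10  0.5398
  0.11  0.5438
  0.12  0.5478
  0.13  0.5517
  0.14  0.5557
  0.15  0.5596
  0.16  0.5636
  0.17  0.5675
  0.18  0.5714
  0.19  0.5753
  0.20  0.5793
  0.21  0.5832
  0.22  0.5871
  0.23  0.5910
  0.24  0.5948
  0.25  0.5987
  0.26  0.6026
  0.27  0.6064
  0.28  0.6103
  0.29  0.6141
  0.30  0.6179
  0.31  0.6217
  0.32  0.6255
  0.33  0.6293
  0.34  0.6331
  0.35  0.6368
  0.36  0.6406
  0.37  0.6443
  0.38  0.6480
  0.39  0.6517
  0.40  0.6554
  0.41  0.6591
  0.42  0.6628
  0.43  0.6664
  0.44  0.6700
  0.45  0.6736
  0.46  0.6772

£67.35

T = 0.5;  σ√T = 0.3889
d₁ = [ln(350/335) + (0.082 + 0.55²/2)·0.5] / 0.3889 = [0.0438 + 0.1166] / 0.3889 = 0.4125 which rounds to 0.41
d₂ = d₁ − σ√T = 0.4125 − 0.3889 = 0.0236 which rounds to 0.02
e^(−rT) = e^(−0.082·0.5) = 0.9598
N(d₁) = N(0.41) = 0.6591;  N(d₂) = N(0.02) = 0.5080
C = 350·0.6591 − 335·0.9598·0.5080 = 230.6850 − 163.3388 = 67.3462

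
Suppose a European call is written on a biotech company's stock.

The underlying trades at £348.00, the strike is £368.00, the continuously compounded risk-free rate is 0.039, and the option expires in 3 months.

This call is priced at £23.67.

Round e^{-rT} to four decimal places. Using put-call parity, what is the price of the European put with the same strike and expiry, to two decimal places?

exp(−rT) = exp(−0.039·0.25) = 0.9903
Put-call parity: C − P = S − K·e^(−rT) = 348 − 368·0.9903 = 348 − 364.4304 = -16.4304
P = C − (C − P) = 23.67 − (-16.4304) = 40.1004

£40.10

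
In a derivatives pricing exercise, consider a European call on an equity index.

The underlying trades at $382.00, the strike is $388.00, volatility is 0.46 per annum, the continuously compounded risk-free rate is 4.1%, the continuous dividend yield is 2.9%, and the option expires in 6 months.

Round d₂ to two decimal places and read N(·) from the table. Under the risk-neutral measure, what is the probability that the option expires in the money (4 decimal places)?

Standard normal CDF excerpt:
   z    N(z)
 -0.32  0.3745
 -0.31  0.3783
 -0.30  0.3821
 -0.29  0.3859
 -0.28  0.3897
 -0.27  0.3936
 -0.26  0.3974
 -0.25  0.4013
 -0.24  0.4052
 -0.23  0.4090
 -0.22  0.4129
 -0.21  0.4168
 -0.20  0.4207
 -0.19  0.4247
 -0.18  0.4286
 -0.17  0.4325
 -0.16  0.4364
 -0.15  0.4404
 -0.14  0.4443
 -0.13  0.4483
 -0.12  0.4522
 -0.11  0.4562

0.4247

σ√T = 0.46 × 0.7071 = 0.3253
d₁ = [ln(382/388) + (0.041 − 0.029 + ½·0.46²)·0.5] / (σ√T) = (-0.0156 + 0.0589) / 0.3253 = 0.1332 which rounds to 0.13
d₂ = 0.1332 − 0.3253 = -0.1921 which rounds to -0.19
Risk-neutral Pr[S_T > K] = N(d₂) = N(-0.19) = 0.4247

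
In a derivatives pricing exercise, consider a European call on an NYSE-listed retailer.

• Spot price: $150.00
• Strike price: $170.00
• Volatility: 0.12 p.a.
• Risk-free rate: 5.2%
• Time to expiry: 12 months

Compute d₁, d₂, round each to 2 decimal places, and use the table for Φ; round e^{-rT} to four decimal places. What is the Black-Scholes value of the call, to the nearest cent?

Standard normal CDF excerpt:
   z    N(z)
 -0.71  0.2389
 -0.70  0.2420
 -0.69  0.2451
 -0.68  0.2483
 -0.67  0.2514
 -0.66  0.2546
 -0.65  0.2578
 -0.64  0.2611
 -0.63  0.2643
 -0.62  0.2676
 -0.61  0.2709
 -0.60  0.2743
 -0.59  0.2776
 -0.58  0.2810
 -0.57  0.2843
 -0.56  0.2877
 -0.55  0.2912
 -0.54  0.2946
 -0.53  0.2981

$3.11

T = 1;  σ√T = 0.1200
d₁ = [ln(150/170) + (0.052 + 0.12²/2)·1] / 0.1200 = [-0.1252 + 0.0592] / 0.1200 = -0.5497 ⇒ -0.55
d₂ = d₁ − σ√T = -0.5497 − 0.1200 = -0.6697 ⇒ -0.67
exp(−rT) = exp(−0.052·1) = 0.9493
N(d₁) = N(-0.55) = 0.2912;  N(d₂) = N(-0.67) = 0.2514
C = 150·0.2912 − 170·0.9493·0.2514 = 43.6800 − 40.5712 = 3.1088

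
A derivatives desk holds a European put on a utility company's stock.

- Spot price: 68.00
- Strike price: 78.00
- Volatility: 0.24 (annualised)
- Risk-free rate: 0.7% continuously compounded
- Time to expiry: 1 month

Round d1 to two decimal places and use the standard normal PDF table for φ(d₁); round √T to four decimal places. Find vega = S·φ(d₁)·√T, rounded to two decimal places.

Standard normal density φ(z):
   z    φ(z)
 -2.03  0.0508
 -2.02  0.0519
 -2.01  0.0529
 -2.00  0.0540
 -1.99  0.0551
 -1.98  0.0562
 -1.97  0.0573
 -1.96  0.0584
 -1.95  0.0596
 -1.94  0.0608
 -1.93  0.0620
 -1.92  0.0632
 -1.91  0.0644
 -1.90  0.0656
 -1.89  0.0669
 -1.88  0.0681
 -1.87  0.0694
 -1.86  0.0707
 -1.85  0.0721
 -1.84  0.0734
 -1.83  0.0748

1.19

σ√T = 0.24·√0.08333 = 0.0693
d₁ = [ln(68/78) + (0.007 + ½·0.24²)·0.08333] / (σ√T) = (-0.1372 + 0.0030) / 0.0693 = -1.9373 → -1.94
√T = √0.08333 = 0.2887
φ(d₁) = φ(-1.94) = 0.0608
vega = S·φ(d₁)·√T = 68·0.0608·0.2887 = 1.1936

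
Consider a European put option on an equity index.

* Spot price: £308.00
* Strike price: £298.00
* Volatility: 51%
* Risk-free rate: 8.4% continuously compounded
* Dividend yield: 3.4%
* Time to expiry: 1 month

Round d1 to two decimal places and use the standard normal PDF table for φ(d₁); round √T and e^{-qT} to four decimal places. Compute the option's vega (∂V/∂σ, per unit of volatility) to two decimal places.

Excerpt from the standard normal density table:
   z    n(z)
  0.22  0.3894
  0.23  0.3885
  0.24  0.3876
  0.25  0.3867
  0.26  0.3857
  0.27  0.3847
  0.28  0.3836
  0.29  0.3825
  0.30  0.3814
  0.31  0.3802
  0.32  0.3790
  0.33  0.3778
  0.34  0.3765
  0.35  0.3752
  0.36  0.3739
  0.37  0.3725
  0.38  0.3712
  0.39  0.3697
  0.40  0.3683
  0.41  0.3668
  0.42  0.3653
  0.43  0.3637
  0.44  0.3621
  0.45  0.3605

33.50

σ√T = 0.51 × 0.2887 = 0.1472
d₁ = [ln(308/298) + (0.084 − 0.034 + 0.51²/2)·0.08333] / 0.1472 = [0.0330 + 0.0150] / 0.1472 = 0.3261 ≈ 0.33
√T = √0.08333 = 0.2887
φ(d₁) = φ(0.33) = 0.3778
exp(−qT) = exp(−0.034·0.08333) = 0.9972
vega = S·exp(−qT)·φ(d₁)·√T = 308·0.9972·0.3778·0.2887 = 33.4998
(The call has the same vega.)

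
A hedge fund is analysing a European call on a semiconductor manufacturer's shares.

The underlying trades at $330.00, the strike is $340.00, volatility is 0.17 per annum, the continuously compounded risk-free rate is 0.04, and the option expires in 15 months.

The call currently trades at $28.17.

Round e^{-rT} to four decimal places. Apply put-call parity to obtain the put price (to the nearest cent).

$21.58

e^(−rT) = e^(−0.04·1.25) = 0.9512
Put-call parity: C − P = S − K·e^(−rT) = 330 − 340·0.9512 = 330 − 323.4080 = 6.5920
P = C − (C − P) = 28.17 − (6.5920) = 21.5780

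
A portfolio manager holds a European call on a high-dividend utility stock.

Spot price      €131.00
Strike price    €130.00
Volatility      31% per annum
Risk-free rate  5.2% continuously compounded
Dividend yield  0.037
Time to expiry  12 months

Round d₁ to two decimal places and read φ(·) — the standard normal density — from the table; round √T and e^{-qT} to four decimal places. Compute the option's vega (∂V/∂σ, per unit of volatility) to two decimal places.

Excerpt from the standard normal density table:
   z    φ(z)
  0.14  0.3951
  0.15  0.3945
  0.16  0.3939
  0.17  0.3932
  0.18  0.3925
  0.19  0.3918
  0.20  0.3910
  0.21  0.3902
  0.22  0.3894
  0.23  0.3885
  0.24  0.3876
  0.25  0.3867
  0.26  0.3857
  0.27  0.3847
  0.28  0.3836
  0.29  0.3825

49.05

σ√T = 0.31 × 1.0000 = 0.3100
d₁ = [ln(131/130) + (0.052 − 0.037 + ½·0.31²)·1] / (σ√T) = (0.0077 + 0.0630) / 0.3100 = 0.2281 ≈ 0.23
√T = √1 = 1.0000
φ(d₁) = φ(0.23) = 0.3885
e^(−qT) = e^(−0.037·1) = 0.9637
vega = S·e^(−qT)·φ(d₁)·√T = 131·0.9637·0.3885·1.0000 = 49.0461
(Call and put vega coincide under Black-Scholes.)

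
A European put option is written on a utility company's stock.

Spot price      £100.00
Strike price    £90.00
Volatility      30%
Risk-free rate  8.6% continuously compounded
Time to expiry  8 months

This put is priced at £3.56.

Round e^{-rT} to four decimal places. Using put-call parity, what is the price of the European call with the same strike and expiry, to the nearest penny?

exp(−rT) = exp(−0.086·0.6667) = 0.9443
Put-call parity: C − P = S − K·e^(−rT) = 100 − 90·0.9443 = 100 − 84.9870 = 15.0130
C = P + (C − P) = 3.56 + (15.0130) = 18.5730

£18.57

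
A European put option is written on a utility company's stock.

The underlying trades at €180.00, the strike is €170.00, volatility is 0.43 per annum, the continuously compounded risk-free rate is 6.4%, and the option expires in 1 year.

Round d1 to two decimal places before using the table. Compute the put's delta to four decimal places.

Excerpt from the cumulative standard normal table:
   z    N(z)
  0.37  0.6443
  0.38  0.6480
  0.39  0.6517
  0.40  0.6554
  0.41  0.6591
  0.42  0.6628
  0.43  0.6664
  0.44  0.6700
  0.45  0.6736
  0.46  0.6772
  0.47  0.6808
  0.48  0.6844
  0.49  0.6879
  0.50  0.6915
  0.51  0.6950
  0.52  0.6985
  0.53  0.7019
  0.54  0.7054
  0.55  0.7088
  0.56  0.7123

σ√T = 0.43·√1 = 0.4300
d₁ = [ln(180/170) + (0.064 + 0.43²/2)·1] / 0.4300 = [0.0572 + 0.1564] / 0.4300 = 0.4968 → 0.50
N(d₁) = N(0.50) = 0.6915
Δ_put = N(d₁) − 1 = 0.6915 − 1 = -0.3085

-0.3085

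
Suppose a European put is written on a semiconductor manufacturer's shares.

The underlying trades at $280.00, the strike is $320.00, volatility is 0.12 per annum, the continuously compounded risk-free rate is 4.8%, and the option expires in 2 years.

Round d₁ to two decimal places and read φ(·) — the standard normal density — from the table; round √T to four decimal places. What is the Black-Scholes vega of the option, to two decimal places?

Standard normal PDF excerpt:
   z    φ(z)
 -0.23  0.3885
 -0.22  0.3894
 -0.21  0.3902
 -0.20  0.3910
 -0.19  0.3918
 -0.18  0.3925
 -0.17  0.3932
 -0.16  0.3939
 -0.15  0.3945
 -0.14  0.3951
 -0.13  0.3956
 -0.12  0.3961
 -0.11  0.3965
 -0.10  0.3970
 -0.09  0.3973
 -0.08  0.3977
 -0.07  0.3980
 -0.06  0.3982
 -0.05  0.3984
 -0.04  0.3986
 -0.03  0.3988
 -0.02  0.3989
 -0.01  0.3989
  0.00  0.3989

σ√T = 0.12·√2 = 0.1697
ln(S/K) + (r + σ²/2)T = ln(280/320) + (0.048 + 0.12²/2)·2 = -0.1335 + 0.1104 = -0.0231
d₁ = -0.0231 / 0.1697 = -0.1363 → -0.14
√T = √2 = 1.4142
φ(d₁) = φ(-0.14) = 0.3951
vega = S·φ(d₁)·√T = 280·0.3951·1.4142 = 156.4501
(Vega is the same for a European call and put with the same parameters.)

156.45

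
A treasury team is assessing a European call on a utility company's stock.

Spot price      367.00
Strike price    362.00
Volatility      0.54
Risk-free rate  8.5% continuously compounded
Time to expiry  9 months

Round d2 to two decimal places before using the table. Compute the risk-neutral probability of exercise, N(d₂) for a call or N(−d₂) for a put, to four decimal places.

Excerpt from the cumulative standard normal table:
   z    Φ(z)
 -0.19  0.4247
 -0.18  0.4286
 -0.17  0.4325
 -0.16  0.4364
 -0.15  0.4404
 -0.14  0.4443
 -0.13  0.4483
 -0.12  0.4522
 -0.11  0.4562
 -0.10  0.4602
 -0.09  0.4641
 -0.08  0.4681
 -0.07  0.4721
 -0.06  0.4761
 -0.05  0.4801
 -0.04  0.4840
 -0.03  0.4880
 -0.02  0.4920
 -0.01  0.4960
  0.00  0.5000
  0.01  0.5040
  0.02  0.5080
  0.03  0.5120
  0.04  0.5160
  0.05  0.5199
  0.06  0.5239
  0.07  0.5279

0.4721

σ√T = 0.54·√0.75 = 0.4677
d₁ = [ln(367/362) + (0.085 + 0.54²/2)·0.75] / 0.4677 = [0.0137 + 0.1731] / 0.4677 = 0.3995 → 0.40
d₂ = d₁ − σ√T = 0.3995 − 0.4677 = -0.0682 → -0.07
Pr(exercise) under Q = N(d₂) = 0.4721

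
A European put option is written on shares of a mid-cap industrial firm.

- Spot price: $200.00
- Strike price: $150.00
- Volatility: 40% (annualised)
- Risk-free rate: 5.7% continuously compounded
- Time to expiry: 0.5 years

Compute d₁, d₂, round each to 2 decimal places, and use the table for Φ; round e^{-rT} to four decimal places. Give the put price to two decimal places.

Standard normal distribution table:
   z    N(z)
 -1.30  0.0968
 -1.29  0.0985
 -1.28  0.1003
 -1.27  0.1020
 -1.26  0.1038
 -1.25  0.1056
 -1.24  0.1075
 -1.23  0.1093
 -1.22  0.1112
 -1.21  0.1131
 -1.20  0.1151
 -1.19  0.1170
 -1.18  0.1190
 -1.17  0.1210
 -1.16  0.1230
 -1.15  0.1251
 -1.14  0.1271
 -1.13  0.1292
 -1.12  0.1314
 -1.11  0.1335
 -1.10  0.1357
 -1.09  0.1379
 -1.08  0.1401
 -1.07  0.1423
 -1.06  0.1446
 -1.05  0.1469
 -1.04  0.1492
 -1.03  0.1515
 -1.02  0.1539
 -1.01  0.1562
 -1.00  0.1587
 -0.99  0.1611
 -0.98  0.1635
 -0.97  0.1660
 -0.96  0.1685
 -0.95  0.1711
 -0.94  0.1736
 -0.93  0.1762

$3.08

T = 0.5;  σ√T = 0.2828
d₁ = [ln(200/150) + (0.057 + ½·0.4²)·0.5] / (σ√T) = (0.2877 + 0.0685) / 0.2828 = 1.2593 which rounds to 1.26
d₂ = 1.2593 − 0.2828 = 0.9765 which rounds to 0.98
exp(−rT) = exp(−0.057·0.5) = 0.9719
P = 150·0.9719·N(-0.98) − 200·N(-1.26) = 150·0.9719·0.1635 − 200·0.1038 = 23.8358 − 20.7600 = 3.0758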